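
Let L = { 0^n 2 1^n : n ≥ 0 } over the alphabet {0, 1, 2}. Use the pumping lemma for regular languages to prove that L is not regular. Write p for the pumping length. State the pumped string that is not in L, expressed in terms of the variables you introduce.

Assume L is regular; let p be its pumping constant.
Take w = 0^p 2 1^p ∈ L with |w| = 2p+1 ≥ p.
The pumping lemma gives a decomposition w = xyz where |xy| ≤ p and y is nonempty.
The first p characters of w are 0's, so xy (and hence y) consists only of 0's. Write y = 0^k, 1 ≤ k ≤ p.
Pump with i = 2: xy^2z = 0^{p+k} 2 1^p, which would require p+k = p. But k ≥ 1, so xy^2z ∉ L.
Contradiction. Therefore L is not regular.

0^{p+k} 2 1^p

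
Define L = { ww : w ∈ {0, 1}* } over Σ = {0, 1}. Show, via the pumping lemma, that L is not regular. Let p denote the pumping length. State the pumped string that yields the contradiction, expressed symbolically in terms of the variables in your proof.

Toward a contradiction, assume L is regular with pumping length p.
Take w = 0^p 1^p 0^p 1^p = uu where u = 0^p1^p; then w ∈ L and |w| = 4p ≥ p.
The pumping lemma gives a decomposition w = xyz where |xy| ≤ p and y is nonempty.
Because |xy| ≤ p and w begins with p copies of 0, we have y = 0^k with 1 ≤ k ≤ p.
Pump with i = 2: xy^2z = 0^{p+k} 1^p 0^p 1^p, of length 4p+k. Suppose this equals vv. The string starts with 0 and ends with 1, so v does too; thus the boundary between the two copies of v is a 1→0 transition. There is exactly one such transition, at position 2p+k, so |v| = 2p+k and |vv| = 4p+2k ≠ 4p+k since k ≥ 1. So xy^2z ∉ L.
This is a contradiction; hence L is not regular.

0^{p+k} 1^p 0^p 1^p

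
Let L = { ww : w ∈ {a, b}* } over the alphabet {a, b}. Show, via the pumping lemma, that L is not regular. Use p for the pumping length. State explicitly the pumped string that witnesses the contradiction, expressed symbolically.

a^{p+k} b^p a^p b^p

Assume L is regular; let p be its pumping constant.
Take w = a^p b^p a^p b^p = uu where u = a^pb^p; then w ∈ L and |w| = 4p ≥ p.
By the pumping lemma, w = xyz with |xy| ≤ p and |y| > 0.
The first p characters of w are a's, so xy (and hence y) consists only of a's. Write y = a^k, 1 ≤ k ≤ p.
Pump with i = 2: xy^2z = a^{p+k} b^p a^p b^p, of length 4p+k. Suppose this equals vv. The string starts with a and ends with b, so v does too; thus the boundary between the two copies of v is a b→a transition. There is exactly one such transition, at position 2p+k, so |v| = 2p+k and |vv| = 4p+2k ≠ 4p+k since k ≥ 1. So xy^2z ∉ L.
This contradicts the pumping lemma, so L is not regular.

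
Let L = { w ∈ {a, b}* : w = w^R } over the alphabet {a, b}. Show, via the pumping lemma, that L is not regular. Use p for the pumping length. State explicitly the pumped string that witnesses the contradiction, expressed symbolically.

a^{p+k} b a^p

Assume L is regular; let p be its pumping constant.
Take w = a^p b a^p, a palindrome of length 2p+1 ≥ p.
The pumping lemma gives a decomposition w = xyz where |xy| ≤ p and |y| > 0.
Since the first p symbols of w are all a's and |xy| ≤ p, y lies entirely in the leading a-block: y = a^k for some k with 1 ≤ k ≤ p.
Pump with i = 2: xy^2z = a^{p+k} b a^p. Its reverse is a^p b a^{p+k}, which differs from xy^2z since k ≥ 1. So xy^2z is not a palindrome and xy^2z ∉ L.
Contradiction. Therefore L is not regular.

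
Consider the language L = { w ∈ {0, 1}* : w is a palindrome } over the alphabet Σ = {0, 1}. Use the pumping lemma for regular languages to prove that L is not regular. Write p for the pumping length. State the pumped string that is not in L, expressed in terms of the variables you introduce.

0^{p+k} 1 0^p

Suppose for contradiction that L is regular, and let p be the pumping length.
Take w = 0^p 1 0^p, a palindrome of length 2p+1 ≥ p.
The pumping lemma gives a decomposition w = xyz where |xy| ≤ p and |y| ≥ 1.
Since the first p symbols of w are all 0's and |xy| ≤ p, y lies entirely in the leading 0-block: y = 0^k for some k with 1 ≤ k ≤ p.
Pump with i = 2: xy^2z = 0^{p+k} 1 0^p. Its reverse is 0^p 1 0^{p+k}, which differs from xy^2z since k ≥ 1. So xy^2z is not a palindrome and xy^2z ∉ L.
This contradicts the pumping lemma, so L is not regular.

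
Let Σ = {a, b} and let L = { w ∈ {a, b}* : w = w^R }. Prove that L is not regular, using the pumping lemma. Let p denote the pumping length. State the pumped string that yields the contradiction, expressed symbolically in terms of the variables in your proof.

Toward a contradiction, assume L is regular with pumping length p.
Take w = a^p b a^p, a palindrome of length 2p+1 ≥ p.
By the pumping lemma, w = xyz with |xy| ≤ p and |y| > 0.
Because |xy| ≤ p and w begins with p copies of a, we have y = a^k with 1 ≤ k ≤ p.
Pump with i = 2: xy^2z = a^{p+k} b a^p. Its reverse is a^p b a^{p+k}, which differs from xy^2z since k ≥ 1. So xy^2z is not a palindrome and xy^2z ∉ L.
Contradiction. Therefore L is not regular.

a^{p+k} b a^p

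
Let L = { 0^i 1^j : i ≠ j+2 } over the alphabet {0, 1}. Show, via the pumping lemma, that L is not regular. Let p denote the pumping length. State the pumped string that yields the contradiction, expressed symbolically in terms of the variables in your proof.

Suppose for contradiction that L is regular, and let p be the pumping length.
Choose w = 0^p 1^{p+p!-2}. Since p ≠ (p+p!-2)+2 = p+p!, w ∈ L; and |w| ≥ p.
The pumping lemma gives a decomposition w = xyz where |xy| ≤ p and |y| > 0.
Since the first p symbols of w are all 0's and |xy| ≤ p, y lies entirely in the leading 0-block: y = 0^k for some k with 1 ≤ k ≤ p.
Since 1 ≤ k ≤ p, k divides p!; set t = 1 + p!/k. Then xy^t z has p + (p!/k)·k = p + p! copies of 0. Now the 0-count is p+p! and (1-count)+2 = (p+p!-2)+2 = p+p!, so i ≠ j+2 fails. So xy^t z = 0^{p+p!} 1^{p+p!-2} ∉ L.
This contradicts the pumping lemma, so L is not regular.

0^{p+p!} 1^{p+p!-2}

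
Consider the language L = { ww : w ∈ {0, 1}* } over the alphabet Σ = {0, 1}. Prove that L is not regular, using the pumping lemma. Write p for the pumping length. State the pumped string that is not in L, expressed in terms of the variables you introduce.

0^{p+k} 1^p 0^p 1^p

Assume L is regular; let p be its pumping constant.
Take w = 0^p 1^p 0^p 1^p = uu where u = 0^p1^p; then w ∈ L and |w| = 4p ≥ p.
By the pumping lemma, w = xyz with |xy| ≤ p and |y| > 0.
Because |xy| ≤ p and w begins with p copies of 0, we have y = 0^k with 1 ≤ k ≤ p.
Pump with i = 2: xy^2z = 0^{p+k} 1^p 0^p 1^p, of length 4p+k. Suppose this equals vv. The string starts with 0 and ends with 1, so v does too; thus the boundary between the two copies of v is a 1→0 transition. There is exactly one such transition, at position 2p+k, so |v| = 2p+k and |vv| = 4p+2k ≠ 4p+k since k ≥ 1. So xy^2z ∉ L.
Contradiction. Therefore L is not regular.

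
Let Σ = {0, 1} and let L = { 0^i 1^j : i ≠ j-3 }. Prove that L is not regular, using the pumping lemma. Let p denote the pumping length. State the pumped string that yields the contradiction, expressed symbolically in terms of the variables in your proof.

Assume L is regular. Let p be the pumping length given by the pumping lemma.
Choose w = 0^p 1^{p+p!+3}. Since p ≠ (p+p!+3)-3 = p+p!, w ∈ L; and |w| ≥ p.
The pumping lemma gives a decomposition w = xyz where |xy| ≤ p and y is nonempty.
Since the first p symbols of w are all 0's and |xy| ≤ p, y lies entirely in the leading 0-block: y = 0^k for some k with 1 ≤ k ≤ p.
Since 1 ≤ k ≤ p, k divides p!; set t = 1 + p!/k. Then xy^t z has p + (p!/k)·k = p + p! copies of 0. Now the 0-count is p+p! and (1-count)-3 = (p+p!+3)-3 = p+p!, so i ≠ j-3 fails. So xy^t z = 0^{p+p!} 1^{p+p!+3} ∉ L.
Contradiction. Therefore L is not regular.

0^{p+p!} 1^{p+p!+3}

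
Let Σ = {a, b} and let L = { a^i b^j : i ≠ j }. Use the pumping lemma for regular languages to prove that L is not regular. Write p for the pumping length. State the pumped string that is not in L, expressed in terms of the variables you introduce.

a^{p+p!} b^{p+p!}

Assume L is regular. Let p be the pumping length given by the pumping lemma.
Choose w = a^p b^{p+p!}. Since p ≠ p+p!, w ∈ L; and |w| ≥ p.
Write w = xyz as guaranteed by the lemma, with |xy| ≤ p and |y| > 0.
The first p characters of w are a's, so xy (and hence y) consists only of a's. Write y = a^k, 1 ≤ k ≤ p.
Since 1 ≤ k ≤ p, k divides p!; set t = 1 + p!/k. Then xy^t z has p + (p!/k)·k = p + p! copies of a. Now the a-count equals the b-count, so i ≠ j fails. So xy^t z = a^{p+p!} b^{p+p!} ∉ L.
This is a contradiction; hence L is not regular.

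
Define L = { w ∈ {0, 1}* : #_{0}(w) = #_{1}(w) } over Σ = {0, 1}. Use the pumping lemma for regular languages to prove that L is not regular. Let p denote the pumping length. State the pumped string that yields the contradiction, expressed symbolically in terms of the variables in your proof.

0^{p+k} 1^p

Assume L is regular; let p be its pumping constant.
Choose w = 0^p 1^p ∈ L with |w| = 2p ≥ p.
The pumping lemma gives a decomposition w = xyz where |xy| ≤ p and |y| > 0.
The first p characters of w are 0's, so xy (and hence y) consists only of 0's. Write y = 0^k, 1 ≤ k ≤ p.
Pump with i = 2: xy^2z = 0^{p+k} 1^p has p+k occurrences of 0 but only p of 1. Since k ≥ 1 the counts differ, so xy^2z ∉ L.
This contradicts the pumping lemma, so L is not regular.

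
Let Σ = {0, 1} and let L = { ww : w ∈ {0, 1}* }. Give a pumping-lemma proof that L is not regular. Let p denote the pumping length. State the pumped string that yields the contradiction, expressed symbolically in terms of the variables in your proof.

0^{p+k} 1^p 0^p 1^p

Toward a contradiction, assume L is regular with pumping length p.
Take w = 0^p 1^p 0^p 1^p = uu where u = 0^p1^p; then w ∈ L and |w| = 4p ≥ p.
By the pumping lemma, w = xyz with |xy| ≤ p and |y| > 0.
Since the first p symbols of w are all 0's and |xy| ≤ p, y lies entirely in the leading 0-block: y = 0^k for some k with 1 ≤ k ≤ p.
Pump with i = 2: xy^2z = 0^{p+k} 1^p 0^p 1^p, of length 4p+k. Suppose this equals vv. The string starts with 0 and ends with 1, so v does too; thus the boundary between the two copies of v is a 1→0 transition. There is exactly one such transition, at position 2p+k, so |v| = 2p+k and |vv| = 4p+2k ≠ 4p+k since k ≥ 1. So xy^2z ∉ L.
This contradicts the pumping lemma, so L is not regular.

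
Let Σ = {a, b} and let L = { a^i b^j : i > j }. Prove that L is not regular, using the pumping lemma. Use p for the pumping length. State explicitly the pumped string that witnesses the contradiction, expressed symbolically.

a^{p+1-k} b^p

Assume L is regular; let p be its pumping constant.
Choose w = a^{p+1} b^p ∈ L, with |w| = 2p+1 ≥ p.
By the pumping lemma, w = xyz with |xy| ≤ p and y is nonempty.
Since the first p symbols of w are all a's and |xy| ≤ p, y lies entirely in the leading a-block: y = a^k for some k with 1 ≤ k ≤ p.
Consider xy^0z = xz = a^{p+1-k} b^p. Since k ≥ 1, the a-count p+1-k is at most p, so i > j fails; thus xz ∉ L.
This contradicts the pumping lemma, so L is not regular.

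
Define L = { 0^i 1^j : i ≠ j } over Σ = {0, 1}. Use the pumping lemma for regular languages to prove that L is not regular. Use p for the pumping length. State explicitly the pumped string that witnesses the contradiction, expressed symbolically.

Assume L is regular. Let p be the pumping length given by the pumping lemma.
Choose w = 0^p 1^{p+p!}. Since p ≠ p+p!, w ∈ L; and |w| ≥ p.
Write w = xyz as guaranteed by the lemma, with |xy| ≤ p and y is nonempty.
Since the first p symbols of w are all 0's and |xy| ≤ p, y lies entirely in the leading 0-block: y = 0^k for some k with 1 ≤ k ≤ p.
Since 1 ≤ k ≤ p, k divides p!; set t = 1 + p!/k. Then xy^t z has p + (p!/k)·k = p + p! copies of 0. Now the 0-count equals the 1-count, so i ≠ j fails. So xy^t z = 0^{p+p!} 1^{p+p!} ∉ L.
This is a contradiction; hence L is not regular.

0^{p+p!} 1^{p+p!}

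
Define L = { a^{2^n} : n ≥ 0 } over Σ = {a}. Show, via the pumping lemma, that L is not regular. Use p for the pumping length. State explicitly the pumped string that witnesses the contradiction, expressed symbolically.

Assume L is regular. Let p be the pumping length given by the pumping lemma.
Take w = a^{2^p} ∈ L with |w| = 2^p ≥ p.
Write w = xyz as guaranteed by the lemma, with |xy| ≤ p and |y| > 0.
Then y = a^k for some k with 1 ≤ k ≤ p.
Pump with i = 2: xy^2z = a^{2^p+k}. Since 1 ≤ k ≤ p < 2^p, we have 2^p < 2^p+k < 2^{p+1}, so 2^p+k is not a power of 2. So xy^2z ∉ L.
Contradiction. Therefore L is not regular.

a^{2^p+k}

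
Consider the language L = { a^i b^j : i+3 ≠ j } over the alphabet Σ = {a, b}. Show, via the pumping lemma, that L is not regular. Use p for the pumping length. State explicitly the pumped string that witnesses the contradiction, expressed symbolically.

a^{p+p!} b^{p+p!+3}

Assume L is regular; let p be its pumping constant.
Choose w = a^p b^{p+p!+3}. Since p ≠ (p+p!+3)-3 = p+p!, w ∈ L; and |w| ≥ p.
By the pumping lemma, w = xyz with |xy| ≤ p and |y| > 0.
Because |xy| ≤ p and w begins with p copies of a, we have y = a^k with 1 ≤ k ≤ p.
Since 1 ≤ k ≤ p, k divides p!; set t = 1 + p!/k. Then xy^t z has p + (p!/k)·k = p + p! copies of a. Now the a-count is p+p! and (b-count)-3 = (p+p!+3)-3 = p+p!, so i+3 ≠ j fails. So xy^t z = a^{p+p!} b^{p+p!+3} ∉ L.
Contradiction. Therefore L is not regular.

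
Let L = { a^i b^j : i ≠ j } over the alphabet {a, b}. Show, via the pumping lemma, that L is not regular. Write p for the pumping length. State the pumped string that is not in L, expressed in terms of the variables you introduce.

a^{p+p!} b^{p+p!}

Assume L is regular. Let p be the pumping length given by the pumping lemma.
Choose w = a^p b^{p+p!}. Since p ≠ p+p!, w ∈ L; and |w| ≥ p.
The pumping lemma gives a decomposition w = xyz where |xy| ≤ p and |y| ≥ 1.
The first p characters of w are a's, so xy (and hence y) consists only of a's. Write y = a^k, 1 ≤ k ≤ p.
Since 1 ≤ k ≤ p, k divides p!; set t = 1 + p!/k. Then xy^t z has p + (p!/k)·k = p + p! copies of a. Now the a-count equals the b-count, so i ≠ j fails. So xy^t z = a^{p+p!} b^{p+p!} ∉ L.
This is a contradiction; hence L is not regular.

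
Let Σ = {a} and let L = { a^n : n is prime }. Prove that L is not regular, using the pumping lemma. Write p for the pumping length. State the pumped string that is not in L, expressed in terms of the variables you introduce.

a^{q(1+k)}

Assume L is regular. Let p be the pumping length given by the pumping lemma.
Let q be a prime with q ≥ p+2 (infinitely many primes exist), and take w = a^q ∈ L with |w| = q ≥ p.
The pumping lemma gives a decomposition w = xyz where |xy| ≤ p and y is nonempty.
Then y = a^k for some k with 1 ≤ k ≤ p.
Since 1 ≤ k ≤ p, |xz| = q-k. Pump with i = q+1: |xy^{q+1}z| = (q-k)+(q+1)k = q+qk = q(1+k), which is composite (both factors ≥ 2). So xy^{q+1}z = a^{q(1+k)} ∉ L.
This is a contradiction; hence L is not regular.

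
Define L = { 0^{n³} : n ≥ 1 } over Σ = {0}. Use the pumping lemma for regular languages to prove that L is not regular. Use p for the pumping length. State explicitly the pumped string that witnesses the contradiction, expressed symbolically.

0^{p³+k}

Assume L is regular; let p be its pumping constant.
Take w = 0^{p³} ∈ L with |w| = p³ ≥ p.
By the pumping lemma, w = xyz with |xy| ≤ p and |y| ≥ 1.
Then y = 0^k for some k with 1 ≤ k ≤ p.
Pump with i = 2: xy^2z = 0^{p³+k}. Since 1 ≤ k ≤ p, p³ < p³+k ≤ p³+p < p³+3p²+3p+1 = (p+1)³, so p³+k is not a perfect cube. So xy^2z ∉ L.
Contradiction. Therefore L is not regular.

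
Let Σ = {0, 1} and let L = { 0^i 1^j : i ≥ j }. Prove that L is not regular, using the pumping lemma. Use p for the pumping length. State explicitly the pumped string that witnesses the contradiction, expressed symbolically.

Toward a contradiction, assume L is regular with pumping length p.
Choose w = 0^p 1^p ∈ L, with |w| = 2p ≥ p.
Write w = xyz as guaranteed by the lemma, with |xy| ≤ p and y is nonempty.
Because |xy| ≤ p and w begins with p copies of 0, we have y = 0^k with 1 ≤ k ≤ p.
Consider xy^0z = xz = 0^{p-k} 1^p. Since k ≥ 1, the 0-count p-k is less than p, so i ≥ j fails; thus xz ∉ L.
Contradiction. Therefore L is not regular.

0^{p-k} 1^p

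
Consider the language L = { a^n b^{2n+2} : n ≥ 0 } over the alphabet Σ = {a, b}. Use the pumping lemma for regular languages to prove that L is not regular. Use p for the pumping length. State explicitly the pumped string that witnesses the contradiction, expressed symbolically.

a^{p+k} b^{2p+2}

Suppose for contradiction that L is regular, and let p be the pumping length.
Take w = a^p b^{2p+2}. Then w ∈ L and |w| = 3p+2 ≥ p.
The pumping lemma gives a decomposition w = xyz where |xy| ≤ p and |y| > 0.
Since the first p symbols of w are all a's and |xy| ≤ p, y lies entirely in the leading a-block: y = a^k for some k with 1 ≤ k ≤ p.
Pump with i = 2: xy^2z = a^{p+k} b^{2p+2}. For this to lie in L we would need 2p+2 = 2(p+k)+2, which forces k = 0. But k ≥ 1, so xy^2z ∉ L.
This is a contradiction; hence L is not regular.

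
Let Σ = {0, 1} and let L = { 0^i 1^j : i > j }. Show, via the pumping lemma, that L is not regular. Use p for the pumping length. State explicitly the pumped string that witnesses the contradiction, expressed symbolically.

0^{p+1-k} 1^p

Assume L is regular; let p be its pumping constant.
Choose w = 0^{p+1} 1^p ∈ L, with |w| = 2p+1 ≥ p.
By the pumping lemma, w = xyz with |xy| ≤ p and |y| ≥ 1.
Because |xy| ≤ p and w begins with p copies of 0, we have y = 0^k with 1 ≤ k ≤ p.
Consider xy^0z = xz = 0^{p+1-k} 1^p. Since k ≥ 1, the 0-count p+1-k is at most p, so i > j fails; thus xz ∉ L.
This is a contradiction; hence L is not regular.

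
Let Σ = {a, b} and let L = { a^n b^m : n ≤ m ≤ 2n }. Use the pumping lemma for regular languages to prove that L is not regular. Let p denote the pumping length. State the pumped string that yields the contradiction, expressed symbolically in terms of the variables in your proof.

Suppose for contradiction that L is regular, and let p be the pumping length.
Take w = a^p b^p ∈ L (since p ≤ p ≤ 2p), with |w| = 2p ≥ p.
By the pumping lemma, w = xyz with |xy| ≤ p and |y| ≥ 1.
Since the first p symbols of w are all a's and |xy| ≤ p, y lies entirely in the leading a-block: y = a^k for some k with 1 ≤ k ≤ p.
Pump with i = 2: xy^2z = a^{p+k} b^p. Now n = p+k > p = m, so the condition n ≤ m fails. Thus xy^2z ∉ L.
Contradiction. Therefore L is not regular.

a^{p+k} b^p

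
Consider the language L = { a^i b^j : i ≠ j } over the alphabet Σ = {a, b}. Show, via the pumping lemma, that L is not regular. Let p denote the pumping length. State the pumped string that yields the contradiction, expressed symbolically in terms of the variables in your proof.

Toward a contradiction, assume L is regular with pumping length p.
Choose w = a^p b^{p+p!}. Since p ≠ p+p!, w ∈ L; and |w| ≥ p.
Write w = xyz as guaranteed by the lemma, with |xy| ≤ p and |y| > 0.
Because |xy| ≤ p and w begins with p copies of a, we have y = a^k with 1 ≤ k ≤ p.
Since 1 ≤ k ≤ p, k divides p!; set t = 1 + p!/k. Then xy^t z has p + (p!/k)·k = p + p! copies of a. Now the a-count equals the b-count, so i ≠ j fails. So xy^t z = a^{p+p!} b^{p+p!} ∉ L.
This contradicts the pumping lemma, so L is not regular.

a^{p+p!} b^{p+p!}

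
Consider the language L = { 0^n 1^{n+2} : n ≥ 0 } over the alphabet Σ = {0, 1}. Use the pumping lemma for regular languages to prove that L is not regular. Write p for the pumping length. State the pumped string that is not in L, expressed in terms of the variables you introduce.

Assume L is regular; let p be its pumping constant.
Choose w = 0^p 1^{p+2}, which is in L with |w| = 2p+2 ≥ p.
The pumping lemma gives a decomposition w = xyz where |xy| ≤ p and |y| > 0.
Because |xy| ≤ p and w begins with p copies of 0, we have y = 0^k with 1 ≤ k ≤ p.
Pump with i = 2: xy^2z = 0^{p+k} 1^{p+2}. For this to lie in L we would need p+2 = (p+k)+2, which forces k = 0. But k ≥ 1, so xy^2z ∉ L.
Contradiction. Therefore L is not regular.

0^{p+k} 1^{p+2}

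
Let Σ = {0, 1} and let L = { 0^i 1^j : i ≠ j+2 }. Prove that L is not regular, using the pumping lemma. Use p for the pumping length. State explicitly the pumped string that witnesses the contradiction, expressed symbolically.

0^{p+p!} 1^{p+p!-2}

Toward a contradiction, assume L is regular with pumping length p.
Choose w = 0^p 1^{p+p!-2}. Since p ≠ (p+p!-2)+2 = p+p!, w ∈ L; and |w| ≥ p.
Write w = xyz as guaranteed by the lemma, with |xy| ≤ p and |y| > 0.
The first p characters of w are 0's, so xy (and hence y) consists only of 0's. Write y = 0^k, 1 ≤ k ≤ p.
Since 1 ≤ k ≤ p, k divides p!; set t = 1 + p!/k. Then xy^t z has p + (p!/k)·k = p + p! copies of 0. Now the 0-count is p+p! and (1-count)+2 = (p+p!-2)+2 = p+p!, so i ≠ j+2 fails. So xy^t z = 0^{p+p!} 1^{p+p!-2} ∉ L.
This contradicts the pumping lemma, so L is not regular.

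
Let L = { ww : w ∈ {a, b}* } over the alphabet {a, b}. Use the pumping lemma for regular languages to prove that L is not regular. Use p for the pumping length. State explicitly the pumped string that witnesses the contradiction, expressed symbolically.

Assume L is regular. Let p be the pumping length given by the pumping lemma.
Take w = a^p b^p a^p b^p = uu where u = a^pb^p; then w ∈ L and |w| = 4p ≥ p.
The pumping lemma gives a decomposition w = xyz where |xy| ≤ p and |y| ≥ 1.
Because |xy| ≤ p and w begins with p copies of a, we have y = a^k with 1 ≤ k ≤ p.
Pump with i = 2: xy^2z = a^{p+k} b^p a^p b^p, of length 4p+k. Suppose this equals vv. The string starts with a and ends with b, so v does too; thus the boundary between the two copies of v is a b→a transition. There is exactly one such transition, at position 2p+k, so |v| = 2p+k and |vv| = 4p+2k ≠ 4p+k since k ≥ 1. So xy^2z ∉ L.
This is a contradiction; hence L is not regular.

a^{p+k} b^p a^p b^p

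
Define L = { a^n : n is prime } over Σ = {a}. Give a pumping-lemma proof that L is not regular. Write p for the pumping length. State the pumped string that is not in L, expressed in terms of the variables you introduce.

a^{q(1+k)}

Toward a contradiction, assume L is regular with pumping length p.
Let q be a prime with q ≥ p+2 (infinitely many primes exist), and take w = a^q ∈ L with |w| = q ≥ p.
The pumping lemma gives a decomposition w = xyz where |xy| ≤ p and y is nonempty.
Then y = a^k for some k with 1 ≤ k ≤ p.
Since 1 ≤ k ≤ p, |xz| = q-k. Pump with i = q+1: |xy^{q+1}z| = (q-k)+(q+1)k = q+qk = q(1+k), which is composite (both factors ≥ 2). So xy^{q+1}z = a^{q(1+k)} ∉ L.
Contradiction. Therefore L is not regular.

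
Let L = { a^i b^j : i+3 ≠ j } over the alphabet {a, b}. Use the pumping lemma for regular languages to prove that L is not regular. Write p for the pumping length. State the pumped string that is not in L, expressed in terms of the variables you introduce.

Suppose for contradiction that L is regular, and let p be the pumping length.
Choose w = a^p b^{p+p!+3}. Since p ≠ (p+p!+3)-3 = p+p!, w ∈ L; and |w| ≥ p.
By the pumping lemma, w = xyz with |xy| ≤ p and |y| ≥ 1.
The first p characters of w are a's, so xy (and hence y) consists only of a's. Write y = a^k, 1 ≤ k ≤ p.
Since 1 ≤ k ≤ p, k divides p!; set t = 1 + p!/k. Then xy^t z has p + (p!/k)·k = p + p! copies of a. Now the a-count is p+p! and (b-count)-3 = (p+p!+3)-3 = p+p!, so i+3 ≠ j fails. So xy^t z = a^{p+p!} b^{p+p!+3} ∉ L.
This is a contradiction; hence L is not regular.

a^{p+p!} b^{p+p!+3}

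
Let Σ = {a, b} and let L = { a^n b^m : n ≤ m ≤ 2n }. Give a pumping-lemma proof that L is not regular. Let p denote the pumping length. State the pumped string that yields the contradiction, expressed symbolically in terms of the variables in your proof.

Suppose for contradiction that L is regular, and let p be the pumping length.
Take w = a^p b^p ∈ L (since p ≤ p ≤ 2p), with |w| = 2p ≥ p.
By the pumping lemma, w = xyz with |xy| ≤ p and |y| ≥ 1.
Since the first p symbols of w are all a's and |xy| ≤ p, y lies entirely in the leading a-block: y = a^k for some k with 1 ≤ k ≤ p.
Pump with i = 2: xy^2z = a^{p+k} b^p. Now n = p+k > p = m, so the condition n ≤ m fails. Thus xy^2z ∉ L.
This is a contradiction; hence L is not regular.

a^{p+k} b^p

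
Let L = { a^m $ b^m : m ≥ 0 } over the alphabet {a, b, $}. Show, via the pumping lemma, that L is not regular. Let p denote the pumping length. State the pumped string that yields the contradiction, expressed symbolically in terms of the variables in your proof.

a^{p+k} $ b^p

Toward a contradiction, assume L is regular with pumping length p.
Take w = a^p $ b^p ∈ L with |w| = 2p+1 ≥ p.
By the pumping lemma, w = xyz with |xy| ≤ p and |y| > 0.
Since the first p symbols of w are all a's and |xy| ≤ p, y lies entirely in the leading a-block: y = a^k for some k with 1 ≤ k ≤ p.
Pump with i = 2: xy^2z = a^{p+k} $ b^p, which would require p+k = p. But k ≥ 1, so xy^2z ∉ L.
This is a contradiction; hence L is not regular.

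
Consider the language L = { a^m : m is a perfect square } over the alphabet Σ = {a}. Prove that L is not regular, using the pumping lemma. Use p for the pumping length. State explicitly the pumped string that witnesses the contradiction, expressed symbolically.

Suppose for contradiction that L is regular, and let p be the pumping length.
Take w = a^{p²} ∈ L with |w| = p² ≥ p.
Write w = xyz as guaranteed by the lemma, with |xy| ≤ p and |y| ≥ 1.
Then y = a^k for some k with 1 ≤ k ≤ p.
Pump with i = 2: xy^2z = a^{p²+k}. Since 1 ≤ k ≤ p, p² < p²+k ≤ p²+p < (p+1)², so p²+k lies strictly between consecutive squares and is not a perfect square. So xy^2z ∉ L.
This contradicts the pumping lemma, so L is not regular.

a^{p²+k}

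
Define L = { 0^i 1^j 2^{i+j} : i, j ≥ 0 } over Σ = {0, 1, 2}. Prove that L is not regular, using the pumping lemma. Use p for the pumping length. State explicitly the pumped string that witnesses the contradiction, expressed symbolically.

0^{p+k} 1^p 2^{2p}

Toward a contradiction, assume L is regular with pumping length p.
Take w = 0^p 1^p 2^{2p} ∈ L (with i=j=p, i+j=2p), |w| = 4p ≥ p.
Write w = xyz as guaranteed by the lemma, with |xy| ≤ p and |y| ≥ 1.
Because |xy| ≤ p and w begins with p copies of 0, we have y = 0^k with 1 ≤ k ≤ p.
Consider xy^2z = 0^{p+k} 1^p 2^{2p}. Now the 0- and 1-counts sum to 2p+k, but the 2-count is 2p ≠ 2p+k. So xy^2z ∉ L.
This is a contradiction; hence L is not regular.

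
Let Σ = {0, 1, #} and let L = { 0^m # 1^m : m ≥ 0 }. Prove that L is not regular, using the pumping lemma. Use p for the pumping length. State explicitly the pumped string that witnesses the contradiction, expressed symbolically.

Assume L is regular; let p be its pumping constant.
Take w = 0^p # 1^p ∈ L with |w| = 2p+1 ≥ p.
By the pumping lemma, w = xyz with |xy| ≤ p and y is nonempty.
Since the first p symbols of w are all 0's and |xy| ≤ p, y lies entirely in the leading 0-block: y = 0^k for some k with 1 ≤ k ≤ p.
Pump with i = 2: xy^2z = 0^{p+k} # 1^p, which would require p+k = p. But k ≥ 1, so xy^2z ∉ L.
This contradicts the pumping lemma, so L is not regular.

0^{p+k} # 1^p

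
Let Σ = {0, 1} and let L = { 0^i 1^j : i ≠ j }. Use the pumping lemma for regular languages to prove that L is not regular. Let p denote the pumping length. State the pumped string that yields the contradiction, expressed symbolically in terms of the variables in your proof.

0^{p+p!} 1^{p+p!}

Suppose for contradiction that L is regular, and let p be the pumping length.
Choose w = 0^p 1^{p+p!}. Since p ≠ p+p!, w ∈ L; and |w| ≥ p.
By the pumping lemma, w = xyz with |xy| ≤ p and |y| ≥ 1.
The first p characters of w are 0's, so xy (and hence y) consists only of 0's. Write y = 0^k, 1 ≤ k ≤ p.
Since 1 ≤ k ≤ p, k divides p!; set t = 1 + p!/k. Then xy^t z has p + (p!/k)·k = p + p! copies of 0. Now the 0-count equals the 1-count, so i ≠ j fails. So xy^t z = 0^{p+p!} 1^{p+p!} ∉ L.
Contradiction. Therefore L is not regular.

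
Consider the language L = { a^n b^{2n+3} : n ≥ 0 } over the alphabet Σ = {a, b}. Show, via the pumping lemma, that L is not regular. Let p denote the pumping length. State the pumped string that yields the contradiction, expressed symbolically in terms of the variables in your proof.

Toward a contradiction, assume L is regular with pumping length p.
Let w = a^p b^{2p+3} ∈ L; note |w| = 3p+3 ≥ p.
By the pumping lemma, w = xyz with |xy| ≤ p and |y| ≥ 1.
Because |xy| ≤ p and w begins with p copies of a, we have y = a^k with 1 ≤ k ≤ p.
Pump with i = 2: xy^2z = a^{p+k} b^{2p+3}. For this to lie in L we would need 2p+3 = 2(p+k)+3, which forces k = 0. But k ≥ 1, so xy^2z ∉ L.
This contradicts the pumping lemma, so L is not regular.

a^{p+k} b^{2p+3}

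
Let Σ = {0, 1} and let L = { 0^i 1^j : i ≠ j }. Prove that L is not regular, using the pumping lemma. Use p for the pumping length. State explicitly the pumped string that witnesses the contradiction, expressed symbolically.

Suppose for contradiction that L is regular, and let p be the pumping length.
Choose w = 0^p 1^{p+p!}. Since p ≠ p+p!, w ∈ L; and |w| ≥ p.
The pumping lemma gives a decomposition w = xyz where |xy| ≤ p and |y| > 0.
Because |xy| ≤ p and w begins with p copies of 0, we have y = 0^k with 1 ≤ k ≤ p.
Since 1 ≤ k ≤ p, k divides p!; set t = 1 + p!/k. Then xy^t z has p + (p!/k)·k = p + p! copies of 0. Now the 0-count equals the 1-count, so i ≠ j fails. So xy^t z = 0^{p+p!} 1^{p+p!} ∉ L.
Contradiction. Therefore L is not regular.

0^{p+p!} 1^{p+p!}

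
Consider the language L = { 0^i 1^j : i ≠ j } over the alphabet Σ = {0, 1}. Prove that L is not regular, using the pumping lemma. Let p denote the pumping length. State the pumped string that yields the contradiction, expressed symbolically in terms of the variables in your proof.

0^{p+p!} 1^{p+p!}

Assume L is regular. Let p be the pumping length given by the pumping lemma.
Choose w = 0^p 1^{p+p!}. Since p ≠ p+p!, w ∈ L; and |w| ≥ p.
Write w = xyz as guaranteed by the lemma, with |xy| ≤ p and y is nonempty.
Since the first p symbols of w are all 0's and |xy| ≤ p, y lies entirely in the leading 0-block: y = 0^k for some k with 1 ≤ k ≤ p.
Since 1 ≤ k ≤ p, k divides p!; set t = 1 + p!/k. Then xy^t z has p + (p!/k)·k = p + p! copies of 0. Now the 0-count equals the 1-count, so i ≠ j fails. So xy^t z = 0^{p+p!} 1^{p+p!} ∉ L.
This contradicts the pumping lemma, so L is not regular.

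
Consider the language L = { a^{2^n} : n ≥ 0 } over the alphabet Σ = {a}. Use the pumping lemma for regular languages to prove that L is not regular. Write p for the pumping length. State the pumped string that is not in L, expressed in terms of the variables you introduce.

a^{2^p+k}

Toward a contradiction, assume L is regular with pumping length p.
Take w = a^{2^p} ∈ L with |w| = 2^p ≥ p.
By the pumping lemma, w = xyz with |xy| ≤ p and |y| > 0.
Then y = a^k for some k with 1 ≤ k ≤ p.
Pump with i = 2: xy^2z = a^{2^p+k}. Since 1 ≤ k ≤ p < 2^p, we have 2^p < 2^p+k < 2^{p+1}, so 2^p+k is not a power of 2. So xy^2z ∉ L.
Contradiction. Therefore L is not regular.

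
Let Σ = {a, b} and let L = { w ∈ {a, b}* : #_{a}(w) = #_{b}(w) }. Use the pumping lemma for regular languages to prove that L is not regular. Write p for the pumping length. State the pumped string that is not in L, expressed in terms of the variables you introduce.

a^{p+k} b^p

Suppose for contradiction that L is regular, and let p be the pumping length.
Choose w = a^p b^p ∈ L with |w| = 2p ≥ p.
By the pumping lemma, w = xyz with |xy| ≤ p and |y| > 0.
The first p characters of w are a's, so xy (and hence y) consists only of a's. Write y = a^k, 1 ≤ k ≤ p.
Pump with i = 2: xy^2z = a^{p+k} b^p has p+k occurrences of a but only p of b. Since k ≥ 1 the counts differ, so xy^2z ∉ L.
This contradicts the pumping lemma, so L is not regular.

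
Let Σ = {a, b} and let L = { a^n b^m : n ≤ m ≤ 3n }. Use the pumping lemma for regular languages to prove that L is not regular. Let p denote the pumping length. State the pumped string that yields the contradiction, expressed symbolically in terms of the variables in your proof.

a^{p+k} b^p

Toward a contradiction, assume L is regular with pumping length p.
Take w = a^p b^p ∈ L (since p ≤ p ≤ 3p), with |w| = 2p ≥ p.
Write w = xyz as guaranteed by the lemma, with |xy| ≤ p and y is nonempty.
Since the first p symbols of w are all a's and |xy| ≤ p, y lies entirely in the leading a-block: y = a^k for some k with 1 ≤ k ≤ p.
Pump with i = 2: xy^2z = a^{p+k} b^p. Now n = p+k > p = m, so the condition n ≤ m fails. Thus xy^2z ∉ L.
This is a contradiction; hence L is not regular.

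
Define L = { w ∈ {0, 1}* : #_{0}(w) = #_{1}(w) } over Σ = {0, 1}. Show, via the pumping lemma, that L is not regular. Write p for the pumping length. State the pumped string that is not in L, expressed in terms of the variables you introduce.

Toward a contradiction, assume L is regular with pumping length p.
Choose w = 0^p 1^p ∈ L with |w| = 2p ≥ p.
The pumping lemma gives a decomposition w = xyz where |xy| ≤ p and |y| ≥ 1.
The first p characters of w are 0's, so xy (and hence y) consists only of 0's. Write y = 0^k, 1 ≤ k ≤ p.
Pump with i = 2: xy^2z = 0^{p+k} 1^p has p+k occurrences of 0 but only p of 1. Since k ≥ 1 the counts differ, so xy^2z ∉ L.
Contradiction. Therefore L is not regular.

0^{p+k} 1^p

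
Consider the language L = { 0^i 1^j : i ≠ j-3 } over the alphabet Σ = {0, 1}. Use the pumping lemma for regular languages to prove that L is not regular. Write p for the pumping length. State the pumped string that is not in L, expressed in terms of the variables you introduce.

Toward a contradiction, assume L is regular with pumping length p.
Choose w = 0^p 1^{p+p!+3}. Since p ≠ (p+p!+3)-3 = p+p!, w ∈ L; and |w| ≥ p.
The pumping lemma gives a decomposition w = xyz where |xy| ≤ p and |y| ≥ 1.
The first p characters of w are 0's, so xy (and hence y) consists only of 0's. Write y = 0^k, 1 ≤ k ≤ p.
Since 1 ≤ k ≤ p, k divides p!; set t = 1 + p!/k. Then xy^t z has p + (p!/k)·k = p + p! copies of 0. Now the 0-count is p+p! and (1-count)-3 = (p+p!+3)-3 = p+p!, so i ≠ j-3 fails. So xy^t z = 0^{p+p!} 1^{p+p!+3} ∉ L.
This contradicts the pumping lemma, so L is not regular.

0^{p+p!} 1^{p+p!+3}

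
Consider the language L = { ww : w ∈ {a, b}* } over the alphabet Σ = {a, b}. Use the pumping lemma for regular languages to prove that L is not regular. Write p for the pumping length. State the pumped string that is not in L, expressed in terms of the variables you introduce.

a^{p+k} b^p a^p b^p

Suppose for contradiction that L is regular, and let p be the pumping length.
Take w = a^p b^p a^p b^p = uu where u = a^pb^p; then w ∈ L and |w| = 4p ≥ p.
By the pumping lemma, w = xyz with |xy| ≤ p and y is nonempty.
Since the first p symbols of w are all a's and |xy| ≤ p, y lies entirely in the leading a-block: y = a^k for some k with 1 ≤ k ≤ p.
Pump with i = 2: xy^2z = a^{p+k} b^p a^p b^p, of length 4p+k. Suppose this equals vv. The string starts with a and ends with b, so v does too; thus the boundary between the two copies of v is a b→a transition. There is exactly one such transition, at position 2p+k, so |v| = 2p+k and |vv| = 4p+2k ≠ 4p+k since k ≥ 1. So xy^2z ∉ L.
This contradicts the pumping lemma, so L is not regular.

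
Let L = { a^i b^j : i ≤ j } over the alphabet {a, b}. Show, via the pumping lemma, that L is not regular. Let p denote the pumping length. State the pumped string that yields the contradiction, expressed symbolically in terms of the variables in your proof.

Toward a contradiction, assume L is regular with pumping length p.
Choose w = a^p b^p ∈ L, with |w| = 2p ≥ p.
The pumping lemma gives a decomposition w = xyz where |xy| ≤ p and |y| > 0.
Because |xy| ≤ p and w begins with p copies of a, we have y = a^k with 1 ≤ k ≤ p.
Consider xy^2z = a^{p+k} b^p. Since k ≥ 1, the a-count p+k exceeds the b-count p, so i ≤ j fails; thus xy^2z ∉ L.
Contradiction. Therefore L is not regular.

a^{p+k} b^p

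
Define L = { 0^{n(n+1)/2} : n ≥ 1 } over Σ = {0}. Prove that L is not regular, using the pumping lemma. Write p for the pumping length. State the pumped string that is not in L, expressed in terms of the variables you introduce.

0^{p(p+1)/2+k}

Assume L is regular; let p be its pumping constant.
Take w = 0^{p(p+1)/2} ∈ L with |w| = p(p+1)/2 ≥ p.
The pumping lemma gives a decomposition w = xyz where |xy| ≤ p and y is nonempty.
Then y = 0^k for some k with 1 ≤ k ≤ p.
Pump with i = 2: xy^2z = 0^{p(p+1)/2+k}. Since 1 ≤ k ≤ p, p(p+1)/2 < p(p+1)/2+k ≤ p(p+1)/2+p < (p+1)(p+2)/2, so p(p+1)/2+k is strictly between consecutive triangular numbers. So xy^2z ∉ L.
This is a contradiction; hence L is not regular.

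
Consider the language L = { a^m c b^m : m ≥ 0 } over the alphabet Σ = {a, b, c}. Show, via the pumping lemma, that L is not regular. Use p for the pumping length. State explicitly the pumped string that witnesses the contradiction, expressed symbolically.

Toward a contradiction, assume L is regular with pumping length p.
Take w = a^p c b^p ∈ L with |w| = 2p+1 ≥ p.
By the pumping lemma, w = xyz with |xy| ≤ p and |y| > 0.
Since the first p symbols of w are all a's and |xy| ≤ p, y lies entirely in the leading a-block: y = a^k for some k with 1 ≤ k ≤ p.
Pump with i = 2: xy^2z = a^{p+k} c b^p, which would require p+k = p. But k ≥ 1, so xy^2z ∉ L.
This contradicts the pumping lemma, so L is not regular.

a^{p+k} c b^p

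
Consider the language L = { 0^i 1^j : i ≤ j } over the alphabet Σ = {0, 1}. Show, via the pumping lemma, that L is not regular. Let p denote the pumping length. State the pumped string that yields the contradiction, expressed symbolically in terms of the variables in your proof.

0^{p+k} 1^p

Toward a contradiction, assume L is regular with pumping length p.
Choose w = 0^p 1^p ∈ L, with |w| = 2p ≥ p.
Write w = xyz as guaranteed by the lemma, with |xy| ≤ p and |y| ≥ 1.
The first p characters of w are 0's, so xy (and hence y) consists only of 0's. Write y = 0^k, 1 ≤ k ≤ p.
Consider xy^2z = 0^{p+k} 1^p. Since k ≥ 1, the 0-count p+k exceeds the 1-count p, so i ≤ j fails; thus xy^2z ∉ L.
This is a contradiction; hence L is not regular.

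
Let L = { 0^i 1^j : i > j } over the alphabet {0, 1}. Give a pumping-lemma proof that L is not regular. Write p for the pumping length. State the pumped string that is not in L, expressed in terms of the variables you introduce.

0^{p+1-k} 1^p

Assume L is regular; let p be its pumping constant.
Choose w = 0^{p+1} 1^p ∈ L, with |w| = 2p+1 ≥ p.
By the pumping lemma, w = xyz with |xy| ≤ p and |y| ≥ 1.
Because |xy| ≤ p and w begins with p copies of 0, we have y = 0^k with 1 ≤ k ≤ p.
Consider xy^0z = xz = 0^{p+1-k} 1^p. Since k ≥ 1, the 0-count p+1-k is at most p, so i > j fails; thus xz ∉ L.
This is a contradiction; hence L is not regular.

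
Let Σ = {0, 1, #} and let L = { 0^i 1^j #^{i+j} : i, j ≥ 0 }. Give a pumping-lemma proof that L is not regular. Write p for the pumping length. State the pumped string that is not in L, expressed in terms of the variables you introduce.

Assume L is regular. Let p be the pumping length given by the pumping lemma.
Take w = 0^p 1^p #^{2p} ∈ L (with i=j=p, i+j=2p), |w| = 4p ≥ p.
The pumping lemma gives a decomposition w = xyz where |xy| ≤ p and |y| > 0.
Since the first p symbols of w are all 0's and |xy| ≤ p, y lies entirely in the leading 0-block: y = 0^k for some k with 1 ≤ k ≤ p.
Consider xy^2z = 0^{p+k} 1^p #^{2p}. Now the 0- and 1-counts sum to 2p+k, but the #-count is 2p ≠ 2p+k. So xy^2z ∉ L.
This is a contradiction; hence L is not regular.

0^{p+k} 1^p #^{2p}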